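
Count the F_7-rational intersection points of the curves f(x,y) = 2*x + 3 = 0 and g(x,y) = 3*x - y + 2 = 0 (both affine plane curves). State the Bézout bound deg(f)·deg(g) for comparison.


Common zeros: {(2, 1)}; count = 1; Bézout bound = 1.

deg(f) = 1, deg(g) = 1, so Bézout bound = 1.
Scan x ∈ F_7. For each x, list the y ∈ F_7 with f(x, y) ≡ 0 and those with g(x, y) ≡ 0 (mod 7); the common zeros in that column are the intersection.
  x = 0: f ≡ 0 at y ∈ ∅; g ≡ 0 at y ∈ {2}; common: ∅.
  x = 1: f ≡ 0 at y ∈ ∅; g ≡ 0 at y ∈ {5}; common: ∅.
  x = 2: f ≡ 0 at y ∈ {0, 1, 2, 3, 4, 5, 6}; g ≡ 0 at y ∈ {1}; common: {1}.
  x = 3: f ≡ 0 at y ∈ ∅; g ≡ 0 at y ∈ {4}; common: ∅.
  x = 4: f ≡ 0 at y ∈ ∅; g ≡ 0 at y ∈ {0}; common: ∅.
  x = 5: f ≡ 0 at y ∈ ∅; g ≡ 0 at y ∈ {3}; common: ∅.
  x = 6: f ≡ 0 at y ∈ ∅; g ≡ 0 at y ∈ {6}; common: ∅.
Collecting: common zeros = {(2, 1)}, so the count is 1.
Comparison with the Bézout bound: 1 ≤ 1 = deg(f)·deg(g), as expected for curves with no common component (the bound is attained).


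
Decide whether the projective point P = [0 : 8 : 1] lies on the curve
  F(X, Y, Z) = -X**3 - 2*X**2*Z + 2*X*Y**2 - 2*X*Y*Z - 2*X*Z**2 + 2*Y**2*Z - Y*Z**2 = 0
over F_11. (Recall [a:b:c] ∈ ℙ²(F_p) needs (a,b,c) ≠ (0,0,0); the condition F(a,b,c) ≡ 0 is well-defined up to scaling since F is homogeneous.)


F(0,8,1) ≡ 10 (mod 11); P is NOT on the curve.

Evaluate F(0, 8, 1) term-by-term (mod 11).
  -X**3 ↦ -1·0·1·1 = 0
  -2*X**2*Z ↦ -2·0·1·1 = 0
  2*X*Y**2 ↦ 2·0·64·1 = 0
  -2*X*Y*Z ↦ -2·0·8·1 = 0
  -2*X*Z**2 ↦ -2·0·1·1 = 0
  2*Y**2*Z ↦ 2·1·64·1 = 128
  -Y*Z**2 ↦ -1·1·8·1 = -8
Sum: F(0, 8, 1) = (0) + (0) + (0) + (0) + (0) + (128) + (-8) = 120.
Reducing mod 11: 120 ≡ 10 (mod 11).
Since F(a, b, c) ≡ 10 ≠ 0 (mod 11), P does NOT lie on the curve.


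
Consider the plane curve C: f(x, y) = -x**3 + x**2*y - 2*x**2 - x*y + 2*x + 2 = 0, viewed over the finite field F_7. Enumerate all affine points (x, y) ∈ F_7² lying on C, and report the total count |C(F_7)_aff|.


Affine F_7-points: {(2, 5), (3, 5), (4, 6), (5, 5), (6, 4)}; count = 5.

For each of the 49 pairs (x, y) ∈ F_7², evaluate f(x, y) mod 7. Record the zeros.
  x = 0: [0↦2, 1↦2, 2↦2, 3↦2, 4↦2, 5↦2, 6↦2]  zeros at y ∈ ∅
  x = 1: [0↦1, 1↦1, 2↦1, 3↦1, 4↦1, 5↦1, 6↦1]  zeros at y ∈ ∅
  x = 2: [0↦4, 1↦6, 2↦1, 3↦3, 4↦5, 5↦0, 6↦2]  zeros at y ∈ {5}
  x = 3: [0↦5, 1↦4, 2↦3, 3↦2, 4↦1, 5↦0, 6↦6]  zeros at y ∈ {5}
  x = 4: [0↦5, 1↦3, 2↦1, 3↦6, 4↦4, 5↦2, 6↦0]  zeros at y ∈ {6}
  x = 5: [0↦5, 1↦4, 2↦3, 3↦2, 4↦1, 5↦0, 6↦6]  zeros at y ∈ {5}
  x = 6: [0↦6, 1↦1, 2↦3, 3↦5, 4↦0, 5↦2, 6↦4]  zeros at y ∈ {4}
Collecting zeros: affine points = {(2, 5), (3, 5), (4, 6), (5, 5), (6, 4)}.
Total count |C(F_7)_aff| = 5.


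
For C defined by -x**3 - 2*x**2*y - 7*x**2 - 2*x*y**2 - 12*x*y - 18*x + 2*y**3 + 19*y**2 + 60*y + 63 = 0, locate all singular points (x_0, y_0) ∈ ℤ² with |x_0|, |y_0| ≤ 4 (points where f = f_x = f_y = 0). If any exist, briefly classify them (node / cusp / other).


Singular points: {(0, -3)}; classification: node.

Compute partial derivatives:
  f_x = -3*x**2 - 4*x*y - 14*x - 2*y**2 - 12*y - 18.
  f_y = -2*x**2 - 4*x*y - 12*x + 6*y**2 + 38*y + 60.
Scan x_0 ∈ {−4, ..., 4}. For each x_0, f_y(x_0, y) is a polynomial in y; find its integer roots y ∈ {−4, ..., 4}, then test f_x and f at those candidates.
  x = -4: f_y(-4, y) = 6*y**2 + 54*y + 76; no integer root y with |y| ≤ 4.
  x = -3: f_y(-3, y) = 6*y**2 + 50*y + 78; no integer root y with |y| ≤ 4.
  x = -2: f_y(-2, y) = 6*y**2 + 46*y + 76; no integer root y with |y| ≤ 4.
  x = -1: f_y(-1, y) = 6*y**2 + 42*y + 70; no integer root y with |y| ≤ 4.
  x = 0: f_y(0, y) = 6*y**2 + 38*y + 60; vanishes at y ∈ {-3}. (0, -3): f_x = 0, f = 0 — SINGULAR.
  x = 1: f_y(1, y) = 6*y**2 + 34*y + 46; no integer root y with |y| ≤ 4.
  x = 2: f_y(2, y) = 6*y**2 + 30*y + 28; no integer root y with |y| ≤ 4.
  x = 3: f_y(3, y) = 6*y**2 + 26*y + 6; no integer root y with |y| ≤ 4.
  x = 4: f_y(4, y) = 6*y**2 + 22*y - 20; no integer root y with |y| ≤ 4.
Only singular point on the grid: (0, -3).
Classify: substitute x = 0 + u, y = -3 + v and expand: f = -u**3 - 2*u**2*v - u**2 - 2*u*v**2 + 2*v**3 + v**2.
No constant or linear terms (consistent with a singular point). Quadratic part: -u**2 + v**2. Cubic part: -u**3 - 2*u**2*v - 2*u*v**2 + 2*v**3.
The quadratic part v**2 - u**2 = (v − u)(v + u) splits into two distinct linear factors, so there are two distinct tangent lines y − -3 = ±(x − 0) — this is a node (ordinary double point).
Classification: node.


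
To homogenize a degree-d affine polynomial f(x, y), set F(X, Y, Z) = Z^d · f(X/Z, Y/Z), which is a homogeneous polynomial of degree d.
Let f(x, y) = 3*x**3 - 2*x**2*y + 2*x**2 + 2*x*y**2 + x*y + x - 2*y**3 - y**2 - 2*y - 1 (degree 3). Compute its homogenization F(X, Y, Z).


F(X, Y, Z) = 3*X**3 - 2*X**2*Y + 2*X**2*Z + 2*X*Y**2 + X*Y*Z + X*Z**2 - 2*Y**3 - Y**2*Z - 2*Y*Z**2 - Z**3

deg(f) = 3.
Substitute x = X/Z, y = Y/Z into f, then multiply by Z^3.
  monomial 3·x^3·y^0 ↦ 3·X^3·Y^0·Z^0.
  monomial -2·x^2·y^1 ↦ -2·X^2·Y^1·Z^0.
  monomial 2·x^2·y^0 ↦ 2·X^2·Y^0·Z^1.
  monomial 2·x^1·y^2 ↦ 2·X^1·Y^2·Z^0.
  monomial 1·x^1·y^1 ↦ 1·X^1·Y^1·Z^1.
  monomial 1·x^1·y^0 ↦ 1·X^1·Y^0·Z^2.
  monomial -2·x^0·y^3 ↦ -2·X^0·Y^3·Z^0.
  monomial -1·x^0·y^2 ↦ -1·X^0·Y^2·Z^1.
  monomial -2·x^0·y^1 ↦ -2·X^0·Y^1·Z^2.
  monomial -1·x^0·y^0 ↦ -1·X^0·Y^0·Z^3.
Collecting: F(X, Y, Z) = 3*X**3 - 2*X**2*Y + 2*X**2*Z + 2*X*Y**2 + X*Y*Z + X*Z**2 - 2*Y**3 - Y**2*Z - 2*Y*Z**2 - Z**3.


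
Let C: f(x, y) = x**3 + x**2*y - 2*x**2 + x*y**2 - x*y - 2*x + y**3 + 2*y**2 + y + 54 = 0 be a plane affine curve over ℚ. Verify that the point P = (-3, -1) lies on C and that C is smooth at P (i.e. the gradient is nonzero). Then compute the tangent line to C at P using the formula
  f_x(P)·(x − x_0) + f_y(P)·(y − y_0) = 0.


Tangent line at P: 45*x + 18*y + 153 = 0.

Step 1: f(-3, -1) = 0, so P lies on C.
Step 2: partial derivatives
  f_x(x, y) = 3*x**2 + 2*x*y - 4*x + y**2 - y - 2, f_y(x, y) = x**2 + 2*x*y - x + 3*y**2 + 4*y + 1.
  f_x(P) = 45, f_y(P) = 18 (gradient nonzero, so P is smooth).
Step 3: tangent line at P: 45·(x − -3) + 18·(y − -1) = 0.
Expanding: 45*x + 18*y + 153 = 0.


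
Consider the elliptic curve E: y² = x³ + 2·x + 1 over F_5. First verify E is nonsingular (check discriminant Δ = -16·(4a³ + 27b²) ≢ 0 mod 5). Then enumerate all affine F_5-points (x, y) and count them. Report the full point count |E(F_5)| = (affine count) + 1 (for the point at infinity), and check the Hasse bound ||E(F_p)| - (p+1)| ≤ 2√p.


Affine points = {(0, 1), (0, 4), (1, 2), (1, 3), (3, 2), (3, 3)}; affine count = 6; |E(F_5)| = 7.

Discriminant check: Δ ∝ 4a³ + 27b² = 4·2³ + 27·1² = 4·8 + 27·1 ≡ 4 (mod 5). Nonzero ⇒ E is nonsingular.
For each x ∈ F_5, compute rhs = x³ + 2·x + 1 mod 5, then count y ∈ F_5 with y² ≡ rhs.
  x = 0: rhs = 1, matching y values: 1, 4 (2 points).
  x = 1: rhs = 4, matching y values: 2, 3 (2 points).
  x = 2: rhs = 3, matching y values: none (0 points).
  x = 3: rhs = 4, matching y values: 2, 3 (2 points).
  x = 4: rhs = 3, matching y values: none (0 points).
Total affine count: 6.
Full point count |E(F_5)| = 6 + 1 = 7.
Hasse bound: |7 − (5+1)| = |1| = 1 ≤ 2√5 ≈ 4.4721 ✓.


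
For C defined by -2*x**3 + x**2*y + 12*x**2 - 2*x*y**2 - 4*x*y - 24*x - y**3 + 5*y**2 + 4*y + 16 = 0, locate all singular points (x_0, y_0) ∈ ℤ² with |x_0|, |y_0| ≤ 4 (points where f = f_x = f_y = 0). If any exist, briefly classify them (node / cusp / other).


Singular points: {(2, 0)}; classification: cusp.

Compute partial derivatives:
  f_x = -6*x**2 + 2*x*y + 24*x - 2*y**2 - 4*y - 24.
  f_y = x**2 - 4*x*y - 4*x - 3*y**2 + 10*y + 4.
Scan x_0 ∈ {−4, ..., 4}. For each x_0, f_y(x_0, y) is a polynomial in y; find its integer roots y ∈ {−4, ..., 4}, then test f_x and f at those candidates.
  x = -4: f_y(-4, y) = -3*y**2 + 26*y + 36; no integer root y with |y| ≤ 4.
  x = -3: f_y(-3, y) = -3*y**2 + 22*y + 25; vanishes at y ∈ {-1}. (-3, -1): f_x = -142 ≠ 0.
  x = -2: f_y(-2, y) = -3*y**2 + 18*y + 16; no integer root y with |y| ≤ 4.
  x = -1: f_y(-1, y) = -3*y**2 + 14*y + 9; no integer root y with |y| ≤ 4.
  x = 0: f_y(0, y) = -3*y**2 + 10*y + 4; no integer root y with |y| ≤ 4.
  x = 1: f_y(1, y) = -3*y**2 + 6*y + 1; no integer root y with |y| ≤ 4.
  x = 2: f_y(2, y) = -3*y**2 + 2*y; vanishes at y ∈ {0}. (2, 0): f_x = 0, f = 0 — SINGULAR.
  x = 3: f_y(3, y) = -3*y**2 - 2*y + 1; vanishes at y ∈ {-1}. (3, -1): f_x = -10 ≠ 0.
  x = 4: f_y(4, y) = -3*y**2 - 6*y + 4; no integer root y with |y| ≤ 4.
Only singular point on the grid: (2, 0).
Classify: substitute x = 2 + u, y = 0 + v and expand: f = -2*u**3 + u**2*v - 2*u*v**2 - v**3 + v**2.
No constant or linear terms (consistent with a singular point). Quadratic part: v**2. Cubic part: -2*u**3 + u**2*v - 2*u*v**2 - v**3.
The quadratic part v**2 is a perfect square, so there is a single (double) tangent line v = 0, i.e. y = 0. Restricting the cubic part to that line (v = 0) leaves -2*u**3 ≠ 0, so f is not divisible by v and the branch is v² ≈ 2*u**3 to lowest order — this is a cusp.
Classification: cusp.


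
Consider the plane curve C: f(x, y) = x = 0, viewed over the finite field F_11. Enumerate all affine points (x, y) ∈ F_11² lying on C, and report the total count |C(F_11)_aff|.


Affine F_11-points: {(0, 0), (0, 1), (0, 2), (0, 3), (0, 4), (0, 5), (0, 6), (0, 7), (0, 8), (0, 9), (0, 10)}; count = 11.

For each of the 121 pairs (x, y) ∈ F_11², evaluate f(x, y) mod 11. Record the zeros.
  x = 0: [0↦0, 1↦0, 2↦0, 3↦0, 4↦0, 5↦0, 6↦0, 7↦0, 8↦0, 9↦0, 10↦0]  zeros at y ∈ {0, 1, 2, 3, 4, 5, 6, 7, 8, 9, 10}
  x = 1: [0↦1, 1↦1, 2↦1, 3↦1, 4↦1, 5↦1, 6↦1, 7↦1, 8↦1, 9↦1, 10↦1]  zeros at y ∈ ∅
  x = 2: [0↦2, 1↦2, 2↦2, 3↦2, 4↦2, 5↦2, 6↦2, 7↦2, 8↦2, 9↦2, 10↦2]  zeros at y ∈ ∅
  x = 3: [0↦3, 1↦3, 2↦3, 3↦3, 4↦3, 5↦3, 6↦3, 7↦3, 8↦3, 9↦3, 10↦3]  zeros at y ∈ ∅
  x = 4: [0↦4, 1↦4, 2↦4, 3↦4, 4↦4, 5↦4, 6↦4, 7↦4, 8↦4, 9↦4, 10↦4]  zeros at y ∈ ∅
  x = 5: [0↦5, 1↦5, 2↦5, 3↦5, 4↦5, 5↦5, 6↦5, 7↦5, 8↦5, 9↦5, 10↦5]  zeros at y ∈ ∅
  x = 6: [0↦6, 1↦6, 2↦6, 3↦6, 4↦6, 5↦6, 6↦6, 7↦6, 8↦6, 9↦6, 10↦6]  zeros at y ∈ ∅
  x = 7: [0↦7, 1↦7, 2↦7, 3↦7, 4↦7, 5↦7, 6↦7, 7↦7, 8↦7, 9↦7, 10↦7]  zeros at y ∈ ∅
  x = 8: [0↦8, 1↦8, 2↦8, 3↦8, 4↦8, 5↦8, 6↦8, 7↦8, 8↦8, 9↦8, 10↦8]  zeros at y ∈ ∅
  x = 9: [0↦9, 1↦9, 2↦9, 3↦9, 4↦9, 5↦9, 6↦9, 7↦9, 8↦9, 9↦9, 10↦9]  zeros at y ∈ ∅
  x = 10: [0↦10, 1↦10, 2↦10, 3↦10, 4↦10, 5↦10, 6↦10, 7↦10, 8↦10, 9↦10, 10↦10]  zeros at y ∈ ∅
Collecting zeros: affine points = {(0, 0), (0, 1), (0, 2), (0, 3), (0, 4), (0, 5), (0, 6), (0, 7), (0, 8), (0, 9), (0, 10)}.
Total count |C(F_11)_aff| = 11.


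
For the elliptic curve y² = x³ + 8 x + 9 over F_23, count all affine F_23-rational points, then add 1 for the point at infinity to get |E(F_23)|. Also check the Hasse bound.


Affine points = {(0, 3), (0, 20), (1, 8), (1, 15), (4, 6), (4, 17), (5, 6), (5, 17), (10, 10), (10, 13), (11, 5), (11, 18), (12, 4), (12, 19), (14, 6), (14, 17), (15, 10), (15, 13), (16, 1), (16, 22), (20, 2), (20, 21), (21, 10), (21, 13), (22, 0)}; affine count = 25; |E(F_23)| = 26.

Discriminant check: Δ ∝ 4a³ + 27b² = 4·8³ + 27·9² = 4·512 + 27·81 ≡ 3 (mod 23). Nonzero ⇒ E is nonsingular.
For each x ∈ F_23, compute rhs = x³ + 8·x + 9 mod 23, then count y ∈ F_23 with y² ≡ rhs.
  x = 0: rhs = 9, matching y values: 3, 20 (2 points).
  x = 1: rhs = 18, matching y values: 8, 15 (2 points).
  x = 2: rhs = 10, matching y values: none (0 points).
  x = 3: rhs = 14, matching y values: none (0 points).
  x = 4: rhs = 13, matching y values: 6, 17 (2 points).
  x = 5: rhs = 13, matching y values: 6, 17 (2 points).
  x = 6: rhs = 20, matching y values: none (0 points).
  x = 7: rhs = 17, matching y values: none (0 points).
  x = 8: rhs = 10, matching y values: none (0 points).
  x = 9: rhs = 5, matching y values: none (0 points).
  x = 10: rhs = 8, matching y values: 10, 13 (2 points).
  x = 11: rhs = 2, matching y values: 5, 18 (2 points).
  x = 12: rhs = 16, matching y values: 4, 19 (2 points).
  x = 13: rhs = 10, matching y values: none (0 points).
  x = 14: rhs = 13, matching y values: 6, 17 (2 points).
  x = 15: rhs = 8, matching y values: 10, 13 (2 points).
  x = 16: rhs = 1, matching y values: 1, 22 (2 points).
  x = 17: rhs = 21, matching y values: none (0 points).
  x = 18: rhs = 5, matching y values: none (0 points).
  x = 19: rhs = 5, matching y values: none (0 points).
  x = 20: rhs = 4, matching y values: 2, 21 (2 points).
  x = 21: rhs = 8, matching y values: 10, 13 (2 points).
  x = 22: rhs = 0, matching y values: 0 (1 points).
Total affine count: 25.
Full point count |E(F_23)| = 25 + 1 = 26.
Hasse bound: |26 − (23+1)| = |2| = 2 ≤ 2√23 ≈ 9.5917 ✓.


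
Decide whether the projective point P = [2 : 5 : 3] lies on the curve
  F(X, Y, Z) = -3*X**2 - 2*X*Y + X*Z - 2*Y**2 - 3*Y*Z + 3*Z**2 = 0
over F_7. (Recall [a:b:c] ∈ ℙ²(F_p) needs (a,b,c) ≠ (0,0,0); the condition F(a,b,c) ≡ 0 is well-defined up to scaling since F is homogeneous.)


F(2,5,3) ≡ 4 (mod 7); P is NOT on the curve.

Evaluate F(2, 5, 3) term-by-term (mod 7).
  -3*X**2 ↦ -3·4·1·1 = -12
  -2*X*Y ↦ -2·2·5·1 = -20
  X*Z ↦ 1·2·1·3 = 6
  -2*Y**2 ↦ -2·1·25·1 = -50
  -3*Y*Z ↦ -3·1·5·3 = -45
  3*Z**2 ↦ 3·1·1·9 = 27
Sum: F(2, 5, 3) = (-12) + (-20) + (6) + (-50) + (-45) + (27) = -94.
Reducing mod 7: -94 ≡ 4 (mod 7).
Since F(a, b, c) ≡ 4 ≠ 0 (mod 7), P does NOT lie on the curve.


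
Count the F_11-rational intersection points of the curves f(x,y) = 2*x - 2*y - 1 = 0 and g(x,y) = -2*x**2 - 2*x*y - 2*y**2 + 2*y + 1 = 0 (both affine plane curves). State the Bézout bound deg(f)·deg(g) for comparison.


Common zeros: ∅; count = 0; Bézout bound = 2.

deg(f) = 1, deg(g) = 2, so Bézout bound = 2.
Scan x ∈ F_11. For each x, list the y ∈ F_11 with f(x, y) ≡ 0 and those with g(x, y) ≡ 0 (mod 11); the common zeros in that column are the intersection.
  x = 0: f ≡ 0 at y ∈ {5}; g ≡ 0 at y ∈ {3, 9}; common: ∅.
  x = 1: f ≡ 0 at y ∈ {6}; g ≡ 0 at y ∈ {4, 7}; common: ∅.
  x = 2: f ≡ 0 at y ∈ {7}; g ≡ 0 at y ∈ {1, 9}; common: ∅.
  x = 3: f ≡ 0 at y ∈ {8}; g ≡ 0 at y ∈ {2, 7}; common: ∅.
  x = 4: f ≡ 0 at y ∈ {9}; g ≡ 0 at y ∈ ∅; common: ∅.
  x = 5: f ≡ 0 at y ∈ {10}; g ≡ 0 at y ∈ ∅; common: ∅.
  x = 6: f ≡ 0 at y ∈ {0}; g ≡ 0 at y ∈ {2, 4}; common: ∅.
  x = 7: f ≡ 0 at y ∈ {1}; g ≡ 0 at y ∈ ∅; common: ∅.
  x = 8: f ≡ 0 at y ∈ {2}; g ≡ 0 at y ∈ {1, 3}; common: ∅.
  x = 9: f ≡ 0 at y ∈ {3}; g ≡ 0 at y ∈ ∅; common: ∅.
  x = 10: f ≡ 0 at y ∈ {4}; g ≡ 0 at y ∈ ∅; common: ∅.
Collecting: common zeros = ∅, so the count is 0.
Comparison with the Bézout bound: 0 ≤ 2 = deg(f)·deg(g), as expected for curves with no common component (the affine F_11-count falls short of the bound because intersections may lie at infinity, over extension fields, or carry multiplicity).


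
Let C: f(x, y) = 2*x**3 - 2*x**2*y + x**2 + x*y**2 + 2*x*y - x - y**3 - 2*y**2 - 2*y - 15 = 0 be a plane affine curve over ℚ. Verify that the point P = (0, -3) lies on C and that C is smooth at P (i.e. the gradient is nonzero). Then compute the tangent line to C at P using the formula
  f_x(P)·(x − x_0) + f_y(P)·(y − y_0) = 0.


Tangent line at P: 2*x - 17*y - 51 = 0.

Step 1: f(0, -3) = 0, so P lies on C.
Step 2: partial derivatives
  f_x(x, y) = 6*x**2 - 4*x*y + 2*x + y**2 + 2*y - 1, f_y(x, y) = -2*x**2 + 2*x*y + 2*x - 3*y**2 - 4*y - 2.
  f_x(P) = 2, f_y(P) = -17 (gradient nonzero, so P is smooth).
Step 3: tangent line at P: 2·(x − 0) + -17·(y − -3) = 0.
Expanding: 2*x - 17*y - 51 = 0.


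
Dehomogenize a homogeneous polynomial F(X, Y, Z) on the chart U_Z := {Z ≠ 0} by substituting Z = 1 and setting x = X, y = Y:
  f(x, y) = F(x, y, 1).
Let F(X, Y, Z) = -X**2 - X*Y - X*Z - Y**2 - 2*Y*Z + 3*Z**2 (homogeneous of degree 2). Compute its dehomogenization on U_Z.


f(x, y) = -x**2 - x*y - x - y**2 - 2*y + 3

On U_Z we set Z = 1. Each monomial c·X^i·Y^j·Z^k in F becomes c·x^i·y^j·1^k = c·x^i·y^j.
Substituting Z = 1: F(X, Y, 1) = -x**2 - x*y - x - y**2 - 2*y + 3.
Note: deg(f) ≤ deg(F) = 2; strict inequality happens when F is divisible by Z (lost terms).


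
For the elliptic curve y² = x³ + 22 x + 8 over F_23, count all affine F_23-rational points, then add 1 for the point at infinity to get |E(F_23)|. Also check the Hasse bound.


Affine points = {(0, 10), (0, 13), (1, 10), (1, 13), (3, 3), (3, 20), (5, 6), (5, 17), (8, 11), (8, 12), (10, 3), (10, 20), (14, 1), (14, 22), (18, 7), (18, 16), (21, 5), (21, 18), (22, 10), (22, 13)}; affine count = 20; |E(F_23)| = 21.

Discriminant check: Δ ∝ 4a³ + 27b² = 4·22³ + 27·8² = 4·10648 + 27·64 ≡ 22 (mod 23). Nonzero ⇒ E is nonsingular.
For each x ∈ F_23, compute rhs = x³ + 22·x + 8 mod 23, then count y ∈ F_23 with y² ≡ rhs.
  x = 0: rhs = 8, matching y values: 10, 13 (2 points).
  x = 1: rhs = 8, matching y values: 10, 13 (2 points).
  x = 2: rhs = 14, matching y values: none (0 points).
  x = 3: rhs = 9, matching y values: 3, 20 (2 points).
  x = 4: rhs = 22, matching y values: none (0 points).
  x = 5: rhs = 13, matching y values: 6, 17 (2 points).
  x = 6: rhs = 11, matching y values: none (0 points).
  x = 7: rhs = 22, matching y values: none (0 points).
  x = 8: rhs = 6, matching y values: 11, 12 (2 points).
  x = 9: rhs = 15, matching y values: none (0 points).
  x = 10: rhs = 9, matching y values: 3, 20 (2 points).
  x = 11: rhs = 17, matching y values: none (0 points).
  x = 12: rhs = 22, matching y values: none (0 points).
  x = 13: rhs = 7, matching y values: none (0 points).
  x = 14: rhs = 1, matching y values: 1, 22 (2 points).
  x = 15: rhs = 10, matching y values: none (0 points).
  x = 16: rhs = 17, matching y values: none (0 points).
  x = 17: rhs = 5, matching y values: none (0 points).
  x = 18: rhs = 3, matching y values: 7, 16 (2 points).
  x = 19: rhs = 17, matching y values: none (0 points).
  x = 20: rhs = 7, matching y values: none (0 points).
  x = 21: rhs = 2, matching y values: 5, 18 (2 points).
  x = 22: rhs = 8, matching y values: 10, 13 (2 points).
Total affine count: 20.
Full point count |E(F_23)| = 20 + 1 = 21.
Hasse bound: |21 − (23+1)| = |-3| = 3 ≤ 2√23 ≈ 9.5917 ✓.


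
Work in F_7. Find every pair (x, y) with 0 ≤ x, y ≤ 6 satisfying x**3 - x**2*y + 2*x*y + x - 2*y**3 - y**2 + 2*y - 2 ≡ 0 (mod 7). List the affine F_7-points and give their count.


Affine F_7-points: {(1, 0), (1, 1), (1, 2), (2, 1), (2, 3), (2, 6), (3, 0), (3, 5), (5, 1), (6, 3)}; count = 10.

For each of the 49 pairs (x, y) ∈ F_7², evaluate f(x, y) mod 7. Record the zeros.
  x = 0: [0↦5, 1↦4, 2↦3, 3↦4, 4↦2, 5↦6, 6↦4]  zeros at y ∈ ∅
  x = 1: [0↦0, 1↦0, 2↦0, 3↦2, 4↦1, 5↦6, 6↦5]  zeros at y ∈ {0, 1, 2}
  x = 2: [0↦1, 1↦0, 2↦6, 3↦0, 4↦5, 5↦2, 6↦0]  zeros at y ∈ {1, 3, 6}
  x = 3: [0↦0, 1↦3, 2↦6, 3↦4, 4↦6, 5↦0, 6↦2]  zeros at y ∈ {0, 5}
  x = 4: [0↦3, 1↦1, 2↦6, 3↦6, 4↦3, 5↦6, 6↦3]  zeros at y ∈ ∅
  x = 5: [0↦2, 1↦0, 2↦5, 3↦5, 4↦2, 5↦5, 6↦2]  zeros at y ∈ {1}
  x = 6: [0↦3, 1↦6, 2↦2, 3↦0, 4↦2, 5↦3, 6↦5]  zeros at y ∈ {3}
Collecting zeros: affine points = {(1, 0), (1, 1), (1, 2), (2, 1), (2, 3), (2, 6), (3, 0), (3, 5), (5, 1), (6, 3)}.
Total count |C(F_7)_aff| = 10.


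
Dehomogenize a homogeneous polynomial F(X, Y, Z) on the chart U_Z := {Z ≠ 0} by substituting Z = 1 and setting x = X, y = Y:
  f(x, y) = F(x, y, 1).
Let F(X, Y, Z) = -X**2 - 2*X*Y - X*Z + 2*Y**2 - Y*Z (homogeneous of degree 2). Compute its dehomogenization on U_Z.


f(x, y) = -x**2 - 2*x*y - x + 2*y**2 - y

On U_Z we set Z = 1. Each monomial c·X^i·Y^j·Z^k in F becomes c·x^i·y^j·1^k = c·x^i·y^j.
Substituting Z = 1: F(X, Y, 1) = -x**2 - 2*x*y - x + 2*y**2 - y.
Note: deg(f) ≤ deg(F) = 2; strict inequality happens when F is divisible by Z (lost terms).


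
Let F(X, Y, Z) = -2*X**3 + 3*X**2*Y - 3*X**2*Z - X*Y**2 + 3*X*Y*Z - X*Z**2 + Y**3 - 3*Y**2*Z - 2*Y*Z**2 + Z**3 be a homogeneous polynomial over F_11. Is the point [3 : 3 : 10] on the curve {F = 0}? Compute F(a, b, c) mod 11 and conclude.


F(3,3,10) ≡ 0 (mod 11); P is on the curve.

Evaluate F(3, 3, 10) term-by-term (mod 11).
  -2*X**3 ↦ -2·27·1·1 = -54
  3*X**2*Y ↦ 3·9·3·1 = 81
  -3*X**2*Z ↦ -3·9·1·10 = -270
  -X*Y**2 ↦ -1·3·9·1 = -27
  3*X*Y*Z ↦ 3·3·3·10 = 270
  -X*Z**2 ↦ -1·3·1·100 = -300
  Y**3 ↦ 1·1·27·1 = 27
  -3*Y**2*Z ↦ -3·1·9·10 = -270
  -2*Y*Z**2 ↦ -2·1·3·100 = -600
  Z**3 ↦ 1·1·1·1000 = 1000
Sum: F(3, 3, 10) = (-54) + (81) + (-270) + (-27) + (270) + (-300) + (27) + (-270) + (-600) + (1000) = -143.
Reducing mod 11: -143 ≡ 0 (mod 11).
Since F(a, b, c) ≡ 0 (mod 11), P lies on the curve.


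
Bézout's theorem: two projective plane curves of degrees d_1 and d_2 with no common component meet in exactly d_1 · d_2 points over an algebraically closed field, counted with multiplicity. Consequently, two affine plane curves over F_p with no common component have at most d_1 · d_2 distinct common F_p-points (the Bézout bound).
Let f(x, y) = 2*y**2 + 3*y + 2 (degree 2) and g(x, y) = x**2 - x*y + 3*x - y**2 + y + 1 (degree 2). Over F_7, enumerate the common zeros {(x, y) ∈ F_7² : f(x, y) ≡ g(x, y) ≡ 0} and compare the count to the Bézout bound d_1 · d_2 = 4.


Common zeros: {(6, 1)}; count = 1; Bézout bound = 4.

deg(f) = 2, deg(g) = 2, so Bézout bound = 4.
Scan x ∈ F_7. For each x, list the y ∈ F_7 with f(x, y) ≡ 0 and those with g(x, y) ≡ 0 (mod 7); the common zeros in that column are the intersection.
  x = 0: f ≡ 0 at y ∈ {1}; g ≡ 0 at y ∈ ∅; common: ∅.
  x = 1: f ≡ 0 at y ∈ {1}; g ≡ 0 at y ∈ ∅; common: ∅.
  x = 2: f ≡ 0 at y ∈ {1}; g ≡ 0 at y ∈ ∅; common: ∅.
  x = 3: f ≡ 0 at y ∈ {1}; g ≡ 0 at y ∈ ∅; common: ∅.
  x = 4: f ≡ 0 at y ∈ {1}; g ≡ 0 at y ∈ ∅; common: ∅.
  x = 5: f ≡ 0 at y ∈ {1}; g ≡ 0 at y ∈ ∅; common: ∅.
  x = 6: f ≡ 0 at y ∈ {1}; g ≡ 0 at y ∈ {1}; common: {1}.
Collecting: common zeros = {(6, 1)}, so the count is 1.
Comparison with the Bézout bound: 1 ≤ 4 = deg(f)·deg(g), as expected for curves with no common component (the affine F_7-count falls short of the bound because intersections may lie at infinity, over extension fields, or carry multiplicity).


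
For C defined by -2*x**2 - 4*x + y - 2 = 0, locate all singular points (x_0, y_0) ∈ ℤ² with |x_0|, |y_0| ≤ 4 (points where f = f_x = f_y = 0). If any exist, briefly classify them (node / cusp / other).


No singular points in the scanned grid; C is smooth there.

Compute partial derivatives:
  f_x = -4*x - 4.
  f_y = 1.
f_y = 1 is a nonzero constant, so f_y never vanishes: no point (x, y) can satisfy f = f_x = f_y = 0. In particular no (x, y) ∈ {−4, ..., 4}² is singular; the curve is smooth.


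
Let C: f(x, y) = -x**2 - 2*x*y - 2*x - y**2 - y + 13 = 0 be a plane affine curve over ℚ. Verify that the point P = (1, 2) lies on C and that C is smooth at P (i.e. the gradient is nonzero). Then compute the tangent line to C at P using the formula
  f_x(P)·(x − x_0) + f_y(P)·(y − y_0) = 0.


Tangent line at P: -8*x - 7*y + 22 = 0.

Step 1: f(1, 2) = 0, so P lies on C.
Step 2: partial derivatives
  f_x(x, y) = -2*x - 2*y - 2, f_y(x, y) = -2*x - 2*y - 1.
  f_x(P) = -8, f_y(P) = -7 (gradient nonzero, so P is smooth).
Step 3: tangent line at P: -8·(x − 1) + -7·(y − 2) = 0.
Expanding: -8*x - 7*y + 22 = 0.


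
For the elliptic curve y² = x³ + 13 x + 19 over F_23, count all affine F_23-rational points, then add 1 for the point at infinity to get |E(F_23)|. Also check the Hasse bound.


Affine points = {(3, 4), (3, 19), (5, 5), (5, 18), (7, 4), (7, 19), (13, 4), (13, 19), (14, 1), (14, 22), (15, 1), (15, 22), (17, 1), (17, 22), (18, 6), (18, 17), (19, 8), (19, 15), (21, 10), (21, 13)}; affine count = 20; |E(F_23)| = 21.

Discriminant check: Δ ∝ 4a³ + 27b² = 4·13³ + 27·19² = 4·2197 + 27·361 ≡ 20 (mod 23). Nonzero ⇒ E is nonsingular.
For each x ∈ F_23, compute rhs = x³ + 13·x + 19 mod 23, then count y ∈ F_23 with y² ≡ rhs.
  x = 0: rhs = 19, matching y values: none (0 points).
  x = 1: rhs = 10, matching y values: none (0 points).
  x = 2: rhs = 7, matching y values: none (0 points).
  x = 3: rhs = 16, matching y values: 4, 19 (2 points).
  x = 4: rhs = 20, matching y values: none (0 points).
  x = 5: rhs = 2, matching y values: 5, 18 (2 points).
  x = 6: rhs = 14, matching y values: none (0 points).
  x = 7: rhs = 16, matching y values: 4, 19 (2 points).
  x = 8: rhs = 14, matching y values: none (0 points).
  x = 9: rhs = 14, matching y values: none (0 points).
  x = 10: rhs = 22, matching y values: none (0 points).
  x = 11: rhs = 21, matching y values: none (0 points).
  x = 12: rhs = 17, matching y values: none (0 points).
  x = 13: rhs = 16, matching y values: 4, 19 (2 points).
  x = 14: rhs = 1, matching y values: 1, 22 (2 points).
  x = 15: rhs = 1, matching y values: 1, 22 (2 points).
  x = 16: rhs = 22, matching y values: none (0 points).
  x = 17: rhs = 1, matching y values: 1, 22 (2 points).
  x = 18: rhs = 13, matching y values: 6, 17 (2 points).
  x = 19: rhs = 18, matching y values: 8, 15 (2 points).
  x = 20: rhs = 22, matching y values: none (0 points).
  x = 21: rhs = 8, matching y values: 10, 13 (2 points).
  x = 22: rhs = 5, matching y values: none (0 points).
Total affine count: 20.
Full point count |E(F_23)| = 20 + 1 = 21.
Hasse bound: |21 − (23+1)| = |-3| = 3 ≤ 2√23 ≈ 9.5917 ✓.


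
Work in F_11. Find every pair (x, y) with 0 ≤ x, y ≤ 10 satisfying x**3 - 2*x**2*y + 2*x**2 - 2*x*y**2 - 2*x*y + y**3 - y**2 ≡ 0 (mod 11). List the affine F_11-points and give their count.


Affine F_11-points: {(0, 0), (0, 1), (1, 5), (2, 1), (2, 5), (2, 10), (3, 4), (4, 9), (5, 3), (5, 5), (6, 7), (6, 8), (6, 9), (7, 2), (8, 7), (9, 0), (9, 1), (9, 7), (10, 6)}; count = 19.

For each of the 121 pairs (x, y) ∈ F_11², evaluate f(x, y) mod 11. Record the zeros.
  x = 0: [0↦0, 1↦0, 2↦4, 3↦7, 4↦4, 5↦1, 6↦4, 7↦8, 8↦8, 9↦10, 10↦9]  zeros at y ∈ {0, 1}
  x = 1: [0↦3, 1↦8, 2↦2, 3↦2, 4↦3, 5↦0, 6↦10, 7↦6, 8↦5, 9↦2, 10↦3]  zeros at y ∈ {5}
  x = 2: [0↦5, 1↦0, 2↦2, 3↦6, 4↦7, 5↦0, 6↦2, 7↦8, 8↦2, 9↦1, 10↦0]  zeros at y ∈ {1, 5, 10}
  x = 3: [0↦1, 1↦4, 2↦10, 3↦3, 4↦0, 5↦7, 6↦8, 7↦9, 8↦5, 9↦2, 10↦6]  zeros at y ∈ {4}
  x = 4: [0↦8, 1↦4, 2↦10, 3↦10, 4↦10, 5↦5, 6↦1, 7↦4, 8↦9, 9↦0, 10↦5]  zeros at y ∈ {9}
  x = 5: [0↦10, 1↦6, 2↦8, 3↦0, 4↦10, 5↦0, 6↦9, 7↦10, 8↦9, 9↦1, 10↦3]  zeros at y ∈ {3, 5}
  x = 6: [0↦2, 1↦5, 2↦10, 3↦1, 4↦6, 5↦9, 6↦5, 7↦0, 8↦0, 9↦0, 10↦6]  zeros at y ∈ {7, 8, 9}
  x = 7: [0↦1, 1↦7, 2↦0, 3↦8, 4↦4, 5↦5, 6↦6, 7↦2, 8↦10, 9↦3, 10↦9]  zeros at y ∈ {2}
  x = 8: [0↦2, 1↦7, 2↦6, 3↦5, 4↦10, 5↦5, 6↦7, 7↦0, 8↦1, 9↦5, 10↦7]  zeros at y ∈ {7}
  x = 9: [0↦0, 1↦0, 2↦1, 3↦9, 4↦8, 5↦4, 6↦3, 7↦0, 8↦1, 9↦1, 10↦6]  zeros at y ∈ {0, 1, 7}
  x = 10: [0↦1, 1↦3, 2↦2, 3↦4, 4↦4, 5↦8, 6↦0, 7↦8, 8↦5, 9↦8, 10↦1]  zeros at y ∈ {6}
Collecting zeros: affine points = {(0, 0), (0, 1), (1, 5), (2, 1), (2, 5), (2, 10), (3, 4), (4, 9), (5, 3), (5, 5), (6, 7), (6, 8), (6, 9), (7, 2), (8, 7), (9, 0), (9, 1), (9, 7), (10, 6)}.
Total count |C(F_11)_aff| = 19.


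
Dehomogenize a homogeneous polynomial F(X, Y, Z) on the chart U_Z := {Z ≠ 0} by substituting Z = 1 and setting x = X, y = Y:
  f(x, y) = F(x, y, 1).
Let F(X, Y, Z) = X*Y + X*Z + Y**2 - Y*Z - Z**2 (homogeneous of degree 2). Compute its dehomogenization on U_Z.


f(x, y) = x*y + x + y**2 - y - 1

On U_Z we set Z = 1. Each monomial c·X^i·Y^j·Z^k in F becomes c·x^i·y^j·1^k = c·x^i·y^j.
Substituting Z = 1: F(X, Y, 1) = x*y + x + y**2 - y - 1.
Note: deg(f) ≤ deg(F) = 2; strict inequality happens when F is divisible by Z (lost terms).


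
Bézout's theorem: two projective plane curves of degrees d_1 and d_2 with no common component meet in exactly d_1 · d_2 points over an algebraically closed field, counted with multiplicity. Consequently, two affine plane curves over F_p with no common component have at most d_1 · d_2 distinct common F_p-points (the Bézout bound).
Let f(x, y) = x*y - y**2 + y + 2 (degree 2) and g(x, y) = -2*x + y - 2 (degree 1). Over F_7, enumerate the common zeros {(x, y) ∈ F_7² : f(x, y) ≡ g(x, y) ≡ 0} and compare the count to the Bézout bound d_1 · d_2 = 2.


Common zeros: {(0, 2), (5, 5)}; count = 2; Bézout bound = 2.

deg(f) = 2, deg(g) = 1, so Bézout bound = 2.
Scan x ∈ F_7. For each x, list the y ∈ F_7 with f(x, y) ≡ 0 and those with g(x, y) ≡ 0 (mod 7); the common zeros in that column are the intersection.
  x = 0: f ≡ 0 at y ∈ {2, 6}; g ≡ 0 at y ∈ {2}; common: {2}.
  x = 1: f ≡ 0 at y ∈ ∅; g ≡ 0 at y ∈ {4}; common: ∅.
  x = 2: f ≡ 0 at y ∈ ∅; g ≡ 0 at y ∈ {6}; common: ∅.
  x = 3: f ≡ 0 at y ∈ ∅; g ≡ 0 at y ∈ {1}; common: ∅.
  x = 4: f ≡ 0 at y ∈ ∅; g ≡ 0 at y ∈ {3}; common: ∅.
  x = 5: f ≡ 0 at y ∈ {1, 5}; g ≡ 0 at y ∈ {5}; common: {5}.
  x = 6: f ≡ 0 at y ∈ {3, 4}; g ≡ 0 at y ∈ {0}; common: ∅.
Collecting: common zeros = {(0, 2), (5, 5)}, so the count is 2.
Comparison with the Bézout bound: 2 ≤ 2 = deg(f)·deg(g), as expected for curves with no common component (the bound is attained).


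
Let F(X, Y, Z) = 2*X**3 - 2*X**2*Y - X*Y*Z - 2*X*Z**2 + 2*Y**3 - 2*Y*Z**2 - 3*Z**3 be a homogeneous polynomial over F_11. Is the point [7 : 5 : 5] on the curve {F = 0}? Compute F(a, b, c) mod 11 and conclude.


F(7,5,5) ≡ 0 (mod 11); P is on the curve.

Evaluate F(7, 5, 5) term-by-term (mod 11).
  2*X**3 ↦ 2·343·1·1 = 686
  -2*X**2*Y ↦ -2·49·5·1 = -490
  -X*Y*Z ↦ -1·7·5·5 = -175
  -2*X*Z**2 ↦ -2·7·1·25 = -350
  2*Y**3 ↦ 2·1·125·1 = 250
  -2*Y*Z**2 ↦ -2·1·5·25 = -250
  -3*Z**3 ↦ -3·1·1·125 = -375
Sum: F(7, 5, 5) = (686) + (-490) + (-175) + (-350) + (250) + (-250) + (-375) = -704.
Reducing mod 11: -704 ≡ 0 (mod 11).
Since F(a, b, c) ≡ 0 (mod 11), P lies on the curve.


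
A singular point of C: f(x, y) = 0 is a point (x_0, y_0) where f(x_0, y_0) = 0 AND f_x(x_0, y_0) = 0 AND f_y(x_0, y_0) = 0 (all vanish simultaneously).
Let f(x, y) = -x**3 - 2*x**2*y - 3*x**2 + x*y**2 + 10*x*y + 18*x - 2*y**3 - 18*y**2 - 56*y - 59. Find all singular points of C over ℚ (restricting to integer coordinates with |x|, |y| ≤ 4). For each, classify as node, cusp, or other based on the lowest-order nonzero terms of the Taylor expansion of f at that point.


Singular points: {(1, -3)}; classification: cusp.

Compute partial derivatives:
  f_x = -3*x**2 - 4*x*y - 6*x + y**2 + 10*y + 18.
  f_y = -2*x**2 + 2*x*y + 10*x - 6*y**2 - 36*y - 56.
Scan x_0 ∈ {−4, ..., 4}. For each x_0, f_y(x_0, y) is a polynomial in y; find its integer roots y ∈ {−4, ..., 4}, then test f_x and f at those candidates.
  x = -4: f_y(-4, y) = -6*y**2 - 44*y - 128; no integer root y with |y| ≤ 4.
  x = -3: f_y(-3, y) = -6*y**2 - 42*y - 104; no integer root y with |y| ≤ 4.
  x = -2: f_y(-2, y) = -6*y**2 - 40*y - 84; no integer root y with |y| ≤ 4.
  x = -1: f_y(-1, y) = -6*y**2 - 38*y - 68; no integer root y with |y| ≤ 4.
  x = 0: f_y(0, y) = -6*y**2 - 36*y - 56; no integer root y with |y| ≤ 4.
  x = 1: f_y(1, y) = -6*y**2 - 34*y - 48; vanishes at y ∈ {-3}. (1, -3): f_x = 0, f = 0 — SINGULAR.
  x = 2: f_y(2, y) = -6*y**2 - 32*y - 44; no integer root y with |y| ≤ 4.
  x = 3: f_y(3, y) = -6*y**2 - 30*y - 44; no integer root y with |y| ≤ 4.
  x = 4: f_y(4, y) = -6*y**2 - 28*y - 48; no integer root y with |y| ≤ 4.
Only singular point on the grid: (1, -3).
Classify: substitute x = 1 + u, y = -3 + v and expand: f = -u**3 - 2*u**2*v + u*v**2 - 2*v**3 + v**2.
No constant or linear terms (consistent with a singular point). Quadratic part: v**2. Cubic part: -u**3 - 2*u**2*v + u*v**2 - 2*v**3.
The quadratic part v**2 is a perfect square, so there is a single (double) tangent line v = 0, i.e. y = -3. Restricting the cubic part to that line (v = 0) leaves -u**3 ≠ 0, so f is not divisible by v and the branch is v² ≈ u**3 to lowest order — this is a cusp.
Classification: cusp.


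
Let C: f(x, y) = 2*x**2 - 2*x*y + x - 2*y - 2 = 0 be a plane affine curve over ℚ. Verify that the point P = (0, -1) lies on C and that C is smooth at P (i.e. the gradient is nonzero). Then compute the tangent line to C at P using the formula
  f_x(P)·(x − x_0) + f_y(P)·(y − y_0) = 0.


Tangent line at P: 3*x - 2*y - 2 = 0.

Step 1: f(0, -1) = 0, so P lies on C.
Step 2: partial derivatives
  f_x(x, y) = 4*x - 2*y + 1, f_y(x, y) = -2*x - 2.
  f_x(P) = 3, f_y(P) = -2 (gradient nonzero, so P is smooth).
Step 3: tangent line at P: 3·(x − 0) + -2·(y − -1) = 0.
Expanding: 3*x - 2*y - 2 = 0.


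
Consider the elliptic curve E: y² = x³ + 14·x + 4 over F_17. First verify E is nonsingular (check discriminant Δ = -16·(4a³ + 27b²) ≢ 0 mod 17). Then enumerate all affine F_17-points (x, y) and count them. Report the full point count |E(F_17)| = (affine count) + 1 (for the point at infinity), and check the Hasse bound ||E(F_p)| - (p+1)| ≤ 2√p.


Affine points = {(0, 2), (0, 15), (1, 6), (1, 11), (6, 7), (6, 10), (8, 4), (8, 13), (9, 3), (9, 14), (12, 8), (12, 9), (15, 6), (15, 11)}; affine count = 14; |E(F_17)| = 15.

Discriminant check: Δ ∝ 4a³ + 27b² = 4·14³ + 27·4² = 4·2744 + 27·16 ≡ 1 (mod 17). Nonzero ⇒ E is nonsingular.
For each x ∈ F_17, compute rhs = x³ + 14·x + 4 mod 17, then count y ∈ F_17 with y² ≡ rhs.
  x = 0: rhs = 4, matching y values: 2, 15 (2 points).
  x = 1: rhs = 2, matching y values: 6, 11 (2 points).
  x = 2: rhs = 6, matching y values: none (0 points).
  x = 3: rhs = 5, matching y values: none (0 points).
  x = 4: rhs = 5, matching y values: none (0 points).
  x = 5: rhs = 12, matching y values: none (0 points).
  x = 6: rhs = 15, matching y values: 7, 10 (2 points).
  x = 7: rhs = 3, matching y values: none (0 points).
  x = 8: rhs = 16, matching y values: 4, 13 (2 points).
  x = 9: rhs = 9, matching y values: 3, 14 (2 points).
  x = 10: rhs = 5, matching y values: none (0 points).
  x = 11: rhs = 10, matching y values: none (0 points).
  x = 12: rhs = 13, matching y values: 8, 9 (2 points).
  x = 13: rhs = 3, matching y values: none (0 points).
  x = 14: rhs = 3, matching y values: none (0 points).
  x = 15: rhs = 2, matching y values: 6, 11 (2 points).
  x = 16: rhs = 6, matching y values: none (0 points).
Total affine count: 14.
Full point count |E(F_17)| = 14 + 1 = 15.
Hasse bound: |15 − (17+1)| = |-3| = 3 ≤ 2√17 ≈ 8.2462 ✓.


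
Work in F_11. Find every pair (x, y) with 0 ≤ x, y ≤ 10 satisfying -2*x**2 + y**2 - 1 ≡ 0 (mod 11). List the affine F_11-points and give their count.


Affine F_11-points: {(0, 1), (0, 10), (1, 5), (1, 6), (2, 3), (2, 8), (4, 0), (7, 0), (9, 3), (9, 8), (10, 5), (10, 6)}; count = 12.

For each of the 121 pairs (x, y) ∈ F_11², evaluate f(x, y) mod 11. Record the zeros.
  x = 0: [0↦10, 1↦0, 2↦3, 3↦8, 4↦4, 5↦2, 6↦2, 7↦4, 8↦8, 9↦3, 10↦0]  zeros at y ∈ {1, 10}
  x = 1: [0↦8, 1↦9, 2↦1, 3↦6, 4↦2, 5↦0, 6↦0, 7↦2, 8↦6, 9↦1, 10↦9]  zeros at y ∈ {5, 6}
  x = 2: [0↦2, 1↦3, 2↦6, 3↦0, 4↦7, 5↦5, 6↦5, 7↦7, 8↦0, 9↦6, 10↦3]  zeros at y ∈ {3, 8}
  x = 3: [0↦3, 1↦4, 2↦7, 3↦1, 4↦8, 5↦6, 6↦6, 7↦8, 8↦1, 9↦7, 10↦4]  zeros at y ∈ ∅
  x = 4: [0↦0, 1↦1, 2↦4, 3↦9, 4↦5, 5↦3, 6↦3, 7↦5, 8↦9, 9↦4, 10↦1]  zeros at y ∈ {0}
  x = 5: [0↦4, 1↦5, 2↦8, 3↦2, 4↦9, 5↦7, 6↦7, 7↦9, 8↦2, 9↦8, 10↦5]  zeros at y ∈ ∅
  x = 6: [0↦4, 1↦5, 2↦8, 3↦2, 4↦9, 5↦7, 6↦7, 7↦9, 8↦2, 9↦8, 10↦5]  zeros at y ∈ ∅
  x = 7: [0↦0, 1↦1, 2↦4, 3↦9, 4↦5, 5↦3, 6↦3, 7↦5, 8↦9, 9↦4, 10↦1]  zeros at y ∈ {0}
  x = 8: [0↦3, 1↦4, 2↦7, 3↦1, 4↦8, 5↦6, 6↦6, 7↦8, 8↦1, 9↦7, 10↦4]  zeros at y ∈ ∅
  x = 9: [0↦2, 1↦3, 2↦6, 3↦0, 4↦7, 5↦5, 6↦5, 7↦7, 8↦0, 9↦6, 10↦3]  zeros at y ∈ {3, 8}
  x = 10: [0↦8, 1↦9, 2↦1, 3↦6, 4↦2, 5↦0, 6↦0, 7↦2, 8↦6, 9↦1, 10↦9]  zeros at y ∈ {5, 6}
Collecting zeros: affine points = {(0, 1), (0, 10), (1, 5), (1, 6), (2, 3), (2, 8), (4, 0), (7, 0), (9, 3), (9, 8), (10, 5), (10, 6)}.
Total count |C(F_11)_aff| = 12.


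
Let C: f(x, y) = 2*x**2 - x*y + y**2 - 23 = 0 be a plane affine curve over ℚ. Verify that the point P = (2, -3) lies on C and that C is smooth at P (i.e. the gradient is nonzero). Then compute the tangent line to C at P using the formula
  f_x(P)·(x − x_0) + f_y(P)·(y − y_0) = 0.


Tangent line at P: 11*x - 8*y - 46 = 0.

Step 1: f(2, -3) = 0, so P lies on C.
Step 2: partial derivatives
  f_x(x, y) = 4*x - y, f_y(x, y) = -x + 2*y.
  f_x(P) = 11, f_y(P) = -8 (gradient nonzero, so P is smooth).
Step 3: tangent line at P: 11·(x − 2) + -8·(y − -3) = 0.
Expanding: 11*x - 8*y - 46 = 0.


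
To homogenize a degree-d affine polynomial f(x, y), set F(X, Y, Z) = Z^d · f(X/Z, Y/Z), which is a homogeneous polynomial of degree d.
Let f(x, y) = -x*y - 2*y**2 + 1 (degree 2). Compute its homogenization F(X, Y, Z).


F(X, Y, Z) = -X*Y - 2*Y**2 + Z**2

deg(f) = 2.
Substitute x = X/Z, y = Y/Z into f, then multiply by Z^2.
  monomial -1·x^1·y^1 ↦ -1·X^1·Y^1·Z^0.
  monomial -2·x^0·y^2 ↦ -2·X^0·Y^2·Z^0.
  monomial 1·x^0·y^0 ↦ 1·X^0·Y^0·Z^2.
Collecting: F(X, Y, Z) = -X*Y - 2*Y**2 + Z**2.


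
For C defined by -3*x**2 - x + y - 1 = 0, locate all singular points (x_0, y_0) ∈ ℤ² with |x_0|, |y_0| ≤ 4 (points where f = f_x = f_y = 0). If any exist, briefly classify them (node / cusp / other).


No singular points in the scanned grid; C is smooth there.

Compute partial derivatives:
  f_x = -6*x - 1.
  f_y = 1.
f_y = 1 is a nonzero constant, so f_y never vanishes: no point (x, y) can satisfy f = f_x = f_y = 0. In particular no (x, y) ∈ {−4, ..., 4}² is singular; the curve is smooth.


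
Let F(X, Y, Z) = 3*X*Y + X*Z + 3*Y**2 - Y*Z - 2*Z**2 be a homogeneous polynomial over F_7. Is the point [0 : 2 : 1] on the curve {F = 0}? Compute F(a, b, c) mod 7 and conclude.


F(0,2,1) ≡ 1 (mod 7); P is NOT on the curve.

Evaluate F(0, 2, 1) term-by-term (mod 7).
  3*X*Y ↦ 3·0·2·1 = 0
  X*Z ↦ 1·0·1·1 = 0
  3*Y**2 ↦ 3·1·4·1 = 12
  -Y*Z ↦ -1·1·2·1 = -2
  -2*Z**2 ↦ -2·1·1·1 = -2
Sum: F(0, 2, 1) = (0) + (0) + (12) + (-2) + (-2) = 8.
Reducing mod 7: 8 ≡ 1 (mod 7).
Since F(a, b, c) ≡ 1 ≠ 0 (mod 7), P does NOT lie on the curve.


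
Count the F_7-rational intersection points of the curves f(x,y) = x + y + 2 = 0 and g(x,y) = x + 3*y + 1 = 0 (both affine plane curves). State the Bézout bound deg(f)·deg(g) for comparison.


Common zeros: {(1, 4)}; count = 1; Bézout bound = 1.

deg(f) = 1, deg(g) = 1, so Bézout bound = 1.
Scan x ∈ F_7. For each x, list the y ∈ F_7 with f(x, y) ≡ 0 and those with g(x, y) ≡ 0 (mod 7); the common zeros in that column are the intersection.
  x = 0: f ≡ 0 at y ∈ {5}; g ≡ 0 at y ∈ {2}; common: ∅.
  x = 1: f ≡ 0 at y ∈ {4}; g ≡ 0 at y ∈ {4}; common: {4}.
  x = 2: f ≡ 0 at y ∈ {3}; g ≡ 0 at y ∈ {6}; common: ∅.
  x = 3: f ≡ 0 at y ∈ {2}; g ≡ 0 at y ∈ {1}; common: ∅.
  x = 4: f ≡ 0 at y ∈ {1}; g ≡ 0 at y ∈ {3}; common: ∅.
  x = 5: f ≡ 0 at y ∈ {0}; g ≡ 0 at y ∈ {5}; common: ∅.
  x = 6: f ≡ 0 at y ∈ {6}; g ≡ 0 at y ∈ {0}; common: ∅.
Collecting: common zeros = {(1, 4)}, so the count is 1.
Comparison with the Bézout bound: 1 ≤ 1 = deg(f)·deg(g), as expected for curves with no common component (the bound is attained).
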